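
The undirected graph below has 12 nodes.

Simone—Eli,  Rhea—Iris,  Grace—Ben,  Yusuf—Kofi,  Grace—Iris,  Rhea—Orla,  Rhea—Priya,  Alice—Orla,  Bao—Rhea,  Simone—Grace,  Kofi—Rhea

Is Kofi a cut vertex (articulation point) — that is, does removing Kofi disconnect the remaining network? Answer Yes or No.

Yes

Removing Kofi leaves {Alice, Bao, Ben, Eli, Grace, Iris, Orla, Priya, Rhea, and Simone} with no path to {Yusuf}, so the network splits into 2 components. Kofi is a cut vertex.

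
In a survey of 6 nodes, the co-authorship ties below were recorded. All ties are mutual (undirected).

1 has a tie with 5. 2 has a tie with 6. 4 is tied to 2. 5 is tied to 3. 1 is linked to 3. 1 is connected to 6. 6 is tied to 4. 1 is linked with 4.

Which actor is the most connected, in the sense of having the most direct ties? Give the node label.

Degrees — 1:4, 2:2, 3:2, 4:3, 5:2, 6:3.
The maximum is 4, attained only by 1.

1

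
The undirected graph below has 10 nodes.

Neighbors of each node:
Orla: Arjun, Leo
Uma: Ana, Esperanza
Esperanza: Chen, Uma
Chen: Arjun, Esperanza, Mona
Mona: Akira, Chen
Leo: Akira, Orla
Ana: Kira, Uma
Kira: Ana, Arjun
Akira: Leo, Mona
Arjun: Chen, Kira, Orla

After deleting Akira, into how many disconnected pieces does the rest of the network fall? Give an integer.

Akira's neighbors (Leo and Mona) remain reachable from one another through other ties, so the rest of the network stays in one piece.

1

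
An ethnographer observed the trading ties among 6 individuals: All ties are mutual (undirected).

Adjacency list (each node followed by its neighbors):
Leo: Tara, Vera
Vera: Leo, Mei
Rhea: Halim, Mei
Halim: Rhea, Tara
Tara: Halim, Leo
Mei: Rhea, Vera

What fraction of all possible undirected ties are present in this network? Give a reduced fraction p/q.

2/5

There are 6 edges and 6 nodes, so the maximum possible is C(6,2) = 15.
Density = 6/15 = 2/5.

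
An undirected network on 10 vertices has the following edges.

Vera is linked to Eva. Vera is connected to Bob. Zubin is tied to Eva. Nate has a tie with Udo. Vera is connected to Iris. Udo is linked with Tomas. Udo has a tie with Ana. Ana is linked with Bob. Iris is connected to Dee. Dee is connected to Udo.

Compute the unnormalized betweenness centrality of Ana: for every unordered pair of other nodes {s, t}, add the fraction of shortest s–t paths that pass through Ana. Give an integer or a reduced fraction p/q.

8

Pairs whose geodesics pass through Ana — Udo–Zubin: 1/2; Udo–Bob: 1; Udo–Eva: 1/2; Udo–Vera: 1/2; Tomas–Zubin: 1/2; Tomas–Bob: 1; Tomas–Eva: 1/2; Tomas–Vera: 1/2; Zubin–Nate: 1/2; Bob–Nate: 1; Bob–Dee: 1/2; Nate–Eva: 1/2; Nate–Vera: 1/2.
All other pairs contribute 0.
Summing the contributions gives betweenness(Ana) = 8.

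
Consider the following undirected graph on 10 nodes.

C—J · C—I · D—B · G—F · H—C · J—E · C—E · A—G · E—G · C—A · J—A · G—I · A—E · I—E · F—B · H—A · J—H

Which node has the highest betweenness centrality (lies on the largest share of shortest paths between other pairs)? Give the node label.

Unnormalized betweenness of each node: A:23/3, B:8, C:13/6, D:0, E:25/6, F:14, G:55/3, H:0, I:4/3, J:1/3.
G has the largest value, 55/3, making it the main broker — the node through which the most shortest paths run.

G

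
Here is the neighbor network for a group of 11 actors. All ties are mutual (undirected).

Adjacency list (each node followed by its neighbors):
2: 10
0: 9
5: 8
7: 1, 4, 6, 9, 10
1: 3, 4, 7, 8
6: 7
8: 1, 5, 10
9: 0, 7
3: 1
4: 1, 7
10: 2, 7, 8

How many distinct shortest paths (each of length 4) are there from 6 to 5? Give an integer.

The shortest distance is 4. The length-4 paths are: 6–7–10–8–5; 6–7–1–8–5.
That gives 2 distinct shortest paths.

2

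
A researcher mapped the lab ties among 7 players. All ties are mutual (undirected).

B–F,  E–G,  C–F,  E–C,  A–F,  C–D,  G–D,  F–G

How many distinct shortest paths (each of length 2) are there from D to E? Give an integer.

2

The shortest distance is 2. The length-2 paths are: D–G–E; D–C–E.
That gives 2 distinct shortest paths.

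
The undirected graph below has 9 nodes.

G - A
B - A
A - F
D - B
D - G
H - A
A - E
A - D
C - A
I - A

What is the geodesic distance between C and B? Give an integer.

2

One shortest route is C – A – B, which uses 2 edges, and C and B are not directly tied, so nothing shorter exists. So d(C,B) = 2.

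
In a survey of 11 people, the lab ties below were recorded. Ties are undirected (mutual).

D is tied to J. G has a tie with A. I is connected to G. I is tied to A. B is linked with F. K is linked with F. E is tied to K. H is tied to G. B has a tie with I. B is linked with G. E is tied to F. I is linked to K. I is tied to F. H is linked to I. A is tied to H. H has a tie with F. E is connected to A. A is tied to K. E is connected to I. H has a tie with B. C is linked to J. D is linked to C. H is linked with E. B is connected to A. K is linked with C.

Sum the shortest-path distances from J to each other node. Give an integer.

Distances from J: A:3, B:4, C:1, D:1, E:3, F:3, G:4, H:4, I:3, K:2.
Sum = 3 + 4 + 1 + 1 + 3 + 3 + 4 + 4 + 3 + 2 = 28.

28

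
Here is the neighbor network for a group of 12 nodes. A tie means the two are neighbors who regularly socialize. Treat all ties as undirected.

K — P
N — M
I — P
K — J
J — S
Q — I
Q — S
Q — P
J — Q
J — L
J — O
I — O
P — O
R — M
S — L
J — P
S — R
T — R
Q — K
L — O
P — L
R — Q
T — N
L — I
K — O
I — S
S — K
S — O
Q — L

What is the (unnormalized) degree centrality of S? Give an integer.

7

S is directly tied to I, J, K, L, O, Q, and R. That is 7 neighbors, so the degree of S is 7.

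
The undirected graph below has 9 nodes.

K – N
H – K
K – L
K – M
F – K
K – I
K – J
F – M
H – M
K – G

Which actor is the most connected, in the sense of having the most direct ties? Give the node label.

Degrees — F:2, G:1, H:2, I:1, J:1, K:8, L:1, M:3, N:1.
The maximum is 8, attained only by K.

K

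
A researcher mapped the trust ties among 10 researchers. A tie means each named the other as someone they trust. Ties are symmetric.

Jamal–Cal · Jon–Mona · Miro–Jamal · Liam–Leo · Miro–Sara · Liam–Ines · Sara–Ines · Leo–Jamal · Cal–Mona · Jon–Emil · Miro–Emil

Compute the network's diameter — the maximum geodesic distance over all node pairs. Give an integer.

5

Eccentricity of each node (its greatest distance to any other): Cal:4, Emil:4, Ines:5, Jamal:3, Jon:5, Leo:4, Liam:5, Miro:3, Mona:5, Sara:4.
The maximum eccentricity is 5, realized for instance by the pair Ines–Mona via Ines – Sara – Miro – Jamal – Cal – Mona. So the diameter is 5.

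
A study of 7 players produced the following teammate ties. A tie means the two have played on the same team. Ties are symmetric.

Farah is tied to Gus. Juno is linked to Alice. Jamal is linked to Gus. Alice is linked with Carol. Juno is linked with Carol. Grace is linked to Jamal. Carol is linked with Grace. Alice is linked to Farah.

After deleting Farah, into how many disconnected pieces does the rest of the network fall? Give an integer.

Farah's neighbors (Alice and Gus) remain reachable from one another through other ties, so the rest of the network stays in one piece.

1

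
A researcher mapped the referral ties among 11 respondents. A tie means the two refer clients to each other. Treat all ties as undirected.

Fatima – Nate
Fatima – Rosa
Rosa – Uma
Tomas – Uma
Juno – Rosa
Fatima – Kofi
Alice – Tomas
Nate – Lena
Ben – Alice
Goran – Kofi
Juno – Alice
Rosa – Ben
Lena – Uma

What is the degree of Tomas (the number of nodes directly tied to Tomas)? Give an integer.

Tomas is directly tied to Alice and Uma. That is 2 neighbors, so the degree of Tomas is 2.

2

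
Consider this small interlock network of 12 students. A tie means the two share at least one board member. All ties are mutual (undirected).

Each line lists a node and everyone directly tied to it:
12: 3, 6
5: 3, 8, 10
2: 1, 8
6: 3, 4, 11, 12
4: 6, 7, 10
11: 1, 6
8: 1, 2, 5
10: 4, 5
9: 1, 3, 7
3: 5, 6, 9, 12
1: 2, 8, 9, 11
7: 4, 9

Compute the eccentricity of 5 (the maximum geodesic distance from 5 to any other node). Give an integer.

3

Distances from 5: 1:2, 2:2, 3:1, 4:2, 6:2, 7:3, 8:1, 9:2, 10:1, 11:3, 12:2.
The largest is 3 (to 7 and 11), so the eccentricity of 5 is 3.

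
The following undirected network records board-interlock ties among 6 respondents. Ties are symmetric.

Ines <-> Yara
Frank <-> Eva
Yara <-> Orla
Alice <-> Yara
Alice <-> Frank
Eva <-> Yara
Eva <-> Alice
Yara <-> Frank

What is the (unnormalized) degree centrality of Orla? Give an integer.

Orla is directly tied to Yara. That is 1 neighbor, so the degree of Orla is 1.

1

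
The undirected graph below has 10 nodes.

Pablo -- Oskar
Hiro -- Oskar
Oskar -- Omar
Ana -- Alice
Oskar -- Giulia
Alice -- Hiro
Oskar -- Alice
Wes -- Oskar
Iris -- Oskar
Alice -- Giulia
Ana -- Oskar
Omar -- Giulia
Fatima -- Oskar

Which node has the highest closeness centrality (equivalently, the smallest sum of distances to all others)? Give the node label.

Farness (sum of distances to all others) for each node — Alice:14, Ana:16, Fatima:17, Giulia:15, Hiro:16, Iris:17, Omar:16, Oskar:9, Pablo:17, Wes:17.
The smallest farness is 9, for Oskar, so Oskar has the highest closeness.

Oskar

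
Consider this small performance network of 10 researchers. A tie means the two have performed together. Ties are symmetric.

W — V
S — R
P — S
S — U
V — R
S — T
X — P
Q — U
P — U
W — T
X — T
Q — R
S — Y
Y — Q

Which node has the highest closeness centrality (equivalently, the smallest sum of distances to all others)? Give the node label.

Farness (sum of distances to all others) for each node — P:17, Q:18, R:16, S:13, T:16, U:17, V:20, W:20, X:20, Y:19.
The smallest farness is 13, for S, so S has the highest closeness.

S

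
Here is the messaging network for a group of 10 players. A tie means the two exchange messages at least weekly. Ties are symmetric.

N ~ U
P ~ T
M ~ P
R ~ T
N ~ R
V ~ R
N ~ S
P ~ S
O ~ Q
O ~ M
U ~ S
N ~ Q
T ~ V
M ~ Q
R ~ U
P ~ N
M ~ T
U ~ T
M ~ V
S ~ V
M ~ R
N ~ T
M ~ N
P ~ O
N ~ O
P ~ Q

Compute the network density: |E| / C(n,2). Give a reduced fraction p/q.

There are 26 edges and 10 nodes, so the maximum possible is C(10,2) = 45.
Density = 26/45.

26/45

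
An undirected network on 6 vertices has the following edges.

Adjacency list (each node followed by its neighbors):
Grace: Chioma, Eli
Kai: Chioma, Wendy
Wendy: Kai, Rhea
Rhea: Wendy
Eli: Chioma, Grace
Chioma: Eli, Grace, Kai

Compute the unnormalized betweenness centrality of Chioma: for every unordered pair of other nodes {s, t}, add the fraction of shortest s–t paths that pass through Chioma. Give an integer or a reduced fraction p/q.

6

Pairs whose geodesics pass through Chioma — Rhea–Grace: 1; Rhea–Eli: 1; Wendy–Grace: 1; Wendy–Eli: 1; Grace–Kai: 1; Kai–Eli: 1.
All other pairs contribute 0.
Summing the contributions gives betweenness(Chioma) = 6.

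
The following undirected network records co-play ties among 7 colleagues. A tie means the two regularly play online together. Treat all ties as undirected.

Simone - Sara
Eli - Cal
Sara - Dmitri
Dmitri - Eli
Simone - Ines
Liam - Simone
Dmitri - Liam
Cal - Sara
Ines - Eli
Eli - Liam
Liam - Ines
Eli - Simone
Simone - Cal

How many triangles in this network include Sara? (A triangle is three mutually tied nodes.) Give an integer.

1

Sara's neighbors: Cal, Dmitri, and Simone.
Neighbor pairs that are themselves tied: Sara–Cal–Simone. Each forms one triangle with Sara, for 1 in total.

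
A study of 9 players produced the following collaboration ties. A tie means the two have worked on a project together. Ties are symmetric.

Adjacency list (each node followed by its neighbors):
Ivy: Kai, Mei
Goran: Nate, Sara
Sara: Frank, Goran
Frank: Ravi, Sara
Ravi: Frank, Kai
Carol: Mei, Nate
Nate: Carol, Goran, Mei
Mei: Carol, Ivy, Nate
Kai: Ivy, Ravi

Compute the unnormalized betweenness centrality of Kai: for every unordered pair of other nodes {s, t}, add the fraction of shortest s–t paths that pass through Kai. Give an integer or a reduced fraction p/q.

11/2

Pairs whose geodesics pass through Kai — Nate–Ravi: 1/2; Carol–Ravi: 1; Mei–Ravi: 1; Mei–Frank: 1/2; Ivy–Ravi: 1; Ivy–Frank: 1; Ivy–Sara: 1/2.
All other pairs contribute 0.
Summing the contributions gives betweenness(Kai) = 11/2.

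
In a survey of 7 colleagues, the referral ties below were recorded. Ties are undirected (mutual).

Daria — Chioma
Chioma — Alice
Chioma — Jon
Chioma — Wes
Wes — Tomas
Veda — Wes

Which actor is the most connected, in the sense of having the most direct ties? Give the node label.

Chioma

Degrees — Alice:1, Chioma:4, Daria:1, Jon:1, Tomas:1, Veda:1, Wes:3.
The maximum is 4, attained only by Chioma.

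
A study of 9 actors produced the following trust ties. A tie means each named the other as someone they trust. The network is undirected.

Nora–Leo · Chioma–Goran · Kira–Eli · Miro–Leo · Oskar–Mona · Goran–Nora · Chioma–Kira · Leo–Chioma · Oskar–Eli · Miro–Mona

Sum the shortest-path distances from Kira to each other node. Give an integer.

Distances from Kira: Chioma:1, Eli:1, Goran:2, Leo:2, Miro:3, Mona:3, Nora:3, Oskar:2.
Sum = 1 + 1 + 2 + 2 + 3 + 3 + 3 + 2 = 17.

17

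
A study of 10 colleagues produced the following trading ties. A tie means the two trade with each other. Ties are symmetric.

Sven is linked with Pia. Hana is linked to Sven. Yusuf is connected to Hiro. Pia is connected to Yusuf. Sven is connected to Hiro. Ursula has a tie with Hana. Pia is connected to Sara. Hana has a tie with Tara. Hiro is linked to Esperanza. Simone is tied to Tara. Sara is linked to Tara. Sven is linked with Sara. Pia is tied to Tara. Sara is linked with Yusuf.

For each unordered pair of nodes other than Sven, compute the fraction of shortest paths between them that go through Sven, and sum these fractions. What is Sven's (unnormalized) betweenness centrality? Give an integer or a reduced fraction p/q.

Pairs whose geodesics pass through Sven — Hana–Esperanza: 1; Hana–Sara: 1/2; Hana–Yusuf: 3/5; Hana–Hiro: 1; Hana–Pia: 1/2; Simone–Esperanza: 3/5; Simone–Hiro: 3/5; Esperanza–Sara: 1/2; Esperanza–Pia: 1/2; Esperanza–Tara: 3/5; Esperanza–Ursula: 1; Sara–Hiro: 1/2; Sara–Ursula: 1/2; Yusuf–Ursula: 3/5 … (+4 more pairs).
All other pairs contribute 0.
Summing the contributions gives betweenness(Sven) = 58/5.

58/5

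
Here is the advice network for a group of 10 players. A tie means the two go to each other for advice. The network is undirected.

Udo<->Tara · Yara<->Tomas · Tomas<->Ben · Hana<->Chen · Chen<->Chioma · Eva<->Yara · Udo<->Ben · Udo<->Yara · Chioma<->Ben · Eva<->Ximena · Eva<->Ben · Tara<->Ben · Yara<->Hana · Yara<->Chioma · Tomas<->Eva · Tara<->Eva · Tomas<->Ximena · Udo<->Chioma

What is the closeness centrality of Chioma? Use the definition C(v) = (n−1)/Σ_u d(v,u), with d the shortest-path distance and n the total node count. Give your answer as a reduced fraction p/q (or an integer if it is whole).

Distances from Chioma: Ben:1, Chen:1, Eva:2, Hana:2, Tara:2, Tomas:2, Udo:1, Ximena:3, Yara:1. Sum = 15.
n = 10, so closeness = 9/15 = 3/5.

3/5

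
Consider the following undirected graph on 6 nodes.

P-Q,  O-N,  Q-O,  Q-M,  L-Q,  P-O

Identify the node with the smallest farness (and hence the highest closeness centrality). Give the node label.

Farness (sum of distances to all others) for each node — L:10, M:10, N:11, O:7, P:8, Q:6.
The smallest farness is 6, for Q, so Q has the highest closeness.

Q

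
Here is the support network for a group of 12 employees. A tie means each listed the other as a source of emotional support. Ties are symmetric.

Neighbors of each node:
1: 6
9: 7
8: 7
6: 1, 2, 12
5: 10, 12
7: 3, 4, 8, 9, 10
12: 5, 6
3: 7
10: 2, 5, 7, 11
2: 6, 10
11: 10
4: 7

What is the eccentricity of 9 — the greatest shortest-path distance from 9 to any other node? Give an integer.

5

Distances from 9: 1:5, 2:3, 3:2, 4:2, 5:3, 6:4, 7:1, 8:2, 10:2, 11:3, 12:4.
The largest is 5 (to 1), so the eccentricity of 9 is 5.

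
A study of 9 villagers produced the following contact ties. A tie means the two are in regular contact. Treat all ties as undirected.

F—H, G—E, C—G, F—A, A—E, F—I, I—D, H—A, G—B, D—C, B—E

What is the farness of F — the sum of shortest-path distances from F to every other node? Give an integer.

16

Distances from F: A:1, B:3, C:3, D:2, E:2, G:3, H:1, I:1.
Sum = 1 + 3 + 3 + 2 + 2 + 3 + 1 + 1 = 16.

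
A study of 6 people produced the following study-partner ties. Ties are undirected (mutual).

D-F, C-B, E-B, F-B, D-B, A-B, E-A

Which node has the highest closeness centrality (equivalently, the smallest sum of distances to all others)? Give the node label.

B

Farness (sum of distances to all others) for each node — A:8, B:5, C:9, D:8, E:8, F:8.
The smallest farness is 5, for B, so B has the highest closeness.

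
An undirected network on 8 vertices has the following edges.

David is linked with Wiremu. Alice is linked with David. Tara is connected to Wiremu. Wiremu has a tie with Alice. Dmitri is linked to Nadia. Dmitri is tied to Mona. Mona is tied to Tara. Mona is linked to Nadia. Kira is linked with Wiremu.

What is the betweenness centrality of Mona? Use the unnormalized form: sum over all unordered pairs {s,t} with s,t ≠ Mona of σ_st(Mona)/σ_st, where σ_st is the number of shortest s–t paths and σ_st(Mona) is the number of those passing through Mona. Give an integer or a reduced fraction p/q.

10

Pairs whose geodesics pass through Mona — Nadia–Tara: 1; Nadia–Wiremu: 1; Nadia–Alice: 1; Nadia–Kira: 1; Nadia–David: 1; Tara–Dmitri: 1; Dmitri–Wiremu: 1; Dmitri–Alice: 1; Dmitri–Kira: 1; Dmitri–David: 1.
All other pairs contribute 0.
Summing the contributions gives betweenness(Mona) = 10.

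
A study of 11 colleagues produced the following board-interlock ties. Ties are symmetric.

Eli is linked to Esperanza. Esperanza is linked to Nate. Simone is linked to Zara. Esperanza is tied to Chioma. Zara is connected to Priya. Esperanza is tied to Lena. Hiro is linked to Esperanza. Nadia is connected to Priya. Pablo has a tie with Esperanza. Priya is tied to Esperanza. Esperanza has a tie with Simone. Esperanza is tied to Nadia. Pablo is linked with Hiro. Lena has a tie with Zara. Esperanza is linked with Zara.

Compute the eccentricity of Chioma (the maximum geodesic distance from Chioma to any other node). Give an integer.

Distances from Chioma: Eli:2, Esperanza:1, Hiro:2, Lena:2, Nadia:2, Nate:2, Pablo:2, Priya:2, Simone:2, Zara:2.
The largest is 2 (to Zara, Priya, Nate, Nadia, Eli, Simone, Lena, Hiro, and Pablo), so the eccentricity of Chioma is 2.

2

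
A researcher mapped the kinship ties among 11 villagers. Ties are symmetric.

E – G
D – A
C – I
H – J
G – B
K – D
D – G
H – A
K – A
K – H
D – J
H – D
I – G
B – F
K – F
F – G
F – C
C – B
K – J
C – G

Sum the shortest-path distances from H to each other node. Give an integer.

Distances from H: A:1, B:3, C:3, D:1, E:3, F:2, G:2, I:3, J:1, K:1.
Sum = 1 + 3 + 3 + 1 + 3 + 2 + 2 + 3 + 1 + 1 = 20.

20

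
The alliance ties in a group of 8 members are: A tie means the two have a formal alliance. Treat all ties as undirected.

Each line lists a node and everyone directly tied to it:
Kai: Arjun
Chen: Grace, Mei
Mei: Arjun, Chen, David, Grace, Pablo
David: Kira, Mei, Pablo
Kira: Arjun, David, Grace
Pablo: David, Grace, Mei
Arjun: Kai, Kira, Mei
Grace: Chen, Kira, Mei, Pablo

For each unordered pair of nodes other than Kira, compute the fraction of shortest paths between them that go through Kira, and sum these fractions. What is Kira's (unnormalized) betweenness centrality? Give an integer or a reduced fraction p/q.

Pairs whose geodesics pass through Kira — Arjun–Grace: 1/2; Arjun–David: 1/2; Kai–Grace: 1/2; Kai–David: 1/2; Grace–David: 1/3.
All other pairs contribute 0.
Summing the contributions gives betweenness(Kira) = 7/3.

7/3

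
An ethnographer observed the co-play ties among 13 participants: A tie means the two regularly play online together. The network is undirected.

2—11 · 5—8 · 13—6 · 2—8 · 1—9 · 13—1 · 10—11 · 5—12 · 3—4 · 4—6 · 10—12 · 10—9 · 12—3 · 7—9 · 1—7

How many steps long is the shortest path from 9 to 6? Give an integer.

One shortest route is 9 – 1 – 13 – 6, which uses 3 edges, and at distance 2 from 9 we only reach {11, 12, 13}, which does not include 6. So d(9,6) = 3.

3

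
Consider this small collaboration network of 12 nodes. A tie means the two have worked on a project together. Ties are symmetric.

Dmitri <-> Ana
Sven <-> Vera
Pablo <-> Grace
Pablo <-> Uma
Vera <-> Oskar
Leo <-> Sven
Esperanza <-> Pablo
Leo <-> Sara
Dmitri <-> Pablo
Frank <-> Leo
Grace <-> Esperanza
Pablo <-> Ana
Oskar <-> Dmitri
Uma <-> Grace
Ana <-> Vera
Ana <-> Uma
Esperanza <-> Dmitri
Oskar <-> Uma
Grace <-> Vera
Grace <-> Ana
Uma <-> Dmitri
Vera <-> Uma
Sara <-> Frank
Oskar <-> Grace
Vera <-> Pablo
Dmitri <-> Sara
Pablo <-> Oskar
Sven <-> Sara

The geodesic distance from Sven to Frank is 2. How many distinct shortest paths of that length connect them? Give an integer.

2

The shortest distance is 2. The length-2 paths are: Sven–Leo–Frank; Sven–Sara–Frank.
That gives 2 distinct shortest paths.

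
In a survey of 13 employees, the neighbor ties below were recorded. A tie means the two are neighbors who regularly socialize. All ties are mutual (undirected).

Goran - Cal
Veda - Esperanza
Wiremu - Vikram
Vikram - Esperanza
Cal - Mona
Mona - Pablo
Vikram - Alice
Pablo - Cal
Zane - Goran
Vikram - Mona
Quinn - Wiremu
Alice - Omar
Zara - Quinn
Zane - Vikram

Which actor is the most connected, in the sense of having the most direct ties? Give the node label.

Vikram

Degrees — Alice:2, Cal:3, Esperanza:2, Goran:2, Mona:3, Omar:1, Pablo:2, Quinn:2, Veda:1, Vikram:5, Wiremu:2, Zane:2, Zara:1.
The maximum is 5, attained only by Vikram.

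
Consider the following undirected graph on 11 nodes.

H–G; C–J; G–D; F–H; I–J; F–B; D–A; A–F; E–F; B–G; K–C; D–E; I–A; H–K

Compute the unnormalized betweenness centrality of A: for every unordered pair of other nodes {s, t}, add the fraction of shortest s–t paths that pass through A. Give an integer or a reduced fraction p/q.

23/2

Pairs whose geodesics pass through A — H–I: 1; G–I: 1; G–J: 1/2; B–I: 1; B–J: 1; F–D: 1/2; F–I: 1; F–J: 1; E–I: 2/2; E–J: 2/2; D–I: 1; D–J: 1; D–C: 1/2.
All other pairs contribute 0.
Summing the contributions gives betweenness(A) = 23/2.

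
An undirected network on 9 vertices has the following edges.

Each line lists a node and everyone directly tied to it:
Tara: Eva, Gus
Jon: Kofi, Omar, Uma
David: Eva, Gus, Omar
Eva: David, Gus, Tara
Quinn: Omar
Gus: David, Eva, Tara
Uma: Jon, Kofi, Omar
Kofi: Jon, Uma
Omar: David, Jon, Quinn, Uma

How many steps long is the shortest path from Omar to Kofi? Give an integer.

2

One shortest route is Omar – Uma – Kofi, which uses 2 edges, and Omar and Kofi are not directly tied, so nothing shorter exists. So d(Omar,Kofi) = 2.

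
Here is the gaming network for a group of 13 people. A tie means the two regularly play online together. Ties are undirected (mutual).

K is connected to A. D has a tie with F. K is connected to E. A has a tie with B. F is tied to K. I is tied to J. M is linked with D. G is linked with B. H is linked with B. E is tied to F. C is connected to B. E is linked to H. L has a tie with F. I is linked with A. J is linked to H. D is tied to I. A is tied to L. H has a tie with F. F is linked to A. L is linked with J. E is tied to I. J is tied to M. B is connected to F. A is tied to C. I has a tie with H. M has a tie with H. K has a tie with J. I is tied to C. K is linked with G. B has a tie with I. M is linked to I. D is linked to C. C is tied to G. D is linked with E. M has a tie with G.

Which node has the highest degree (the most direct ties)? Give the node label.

I

Degrees — A:6, B:6, C:5, D:5, E:5, F:7, G:4, H:6, I:8, J:5, K:5, L:3, M:5.
The maximum is 8, attained only by I.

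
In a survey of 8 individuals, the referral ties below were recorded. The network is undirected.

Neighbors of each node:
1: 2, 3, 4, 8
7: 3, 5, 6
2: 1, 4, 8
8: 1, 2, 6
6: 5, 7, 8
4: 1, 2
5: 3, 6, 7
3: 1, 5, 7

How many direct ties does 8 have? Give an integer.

8 is directly tied to 1, 2, and 6. That is 3 neighbors, so the degree of 8 is 3.

3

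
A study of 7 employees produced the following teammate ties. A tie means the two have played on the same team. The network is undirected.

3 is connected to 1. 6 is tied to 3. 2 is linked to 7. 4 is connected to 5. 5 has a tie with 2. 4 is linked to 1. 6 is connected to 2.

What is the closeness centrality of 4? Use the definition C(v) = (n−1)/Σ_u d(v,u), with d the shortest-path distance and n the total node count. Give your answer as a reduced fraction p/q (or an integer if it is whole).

1/2

Distances from 4: 1:1, 2:2, 3:2, 5:1, 6:3, 7:3. Sum = 12.
n = 7, so closeness = 6/12 = 1/2.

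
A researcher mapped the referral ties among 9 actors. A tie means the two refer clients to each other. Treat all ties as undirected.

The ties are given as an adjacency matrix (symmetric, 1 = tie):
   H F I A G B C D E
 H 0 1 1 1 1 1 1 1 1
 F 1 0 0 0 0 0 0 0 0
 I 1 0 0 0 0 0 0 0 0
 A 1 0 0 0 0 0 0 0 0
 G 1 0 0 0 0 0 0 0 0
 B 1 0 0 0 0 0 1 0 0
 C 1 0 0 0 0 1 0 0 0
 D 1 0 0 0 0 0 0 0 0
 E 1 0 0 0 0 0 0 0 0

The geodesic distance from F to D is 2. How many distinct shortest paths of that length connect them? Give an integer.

1

The shortest distance is 2, and the only length-2 path is F–H–D. So there is exactly 1 shortest path.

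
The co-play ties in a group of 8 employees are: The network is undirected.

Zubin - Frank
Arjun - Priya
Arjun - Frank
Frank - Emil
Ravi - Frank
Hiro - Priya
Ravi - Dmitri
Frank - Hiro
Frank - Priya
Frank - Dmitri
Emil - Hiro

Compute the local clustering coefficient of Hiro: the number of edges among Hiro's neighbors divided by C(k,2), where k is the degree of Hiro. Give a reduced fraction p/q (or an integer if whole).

Hiro's neighbors: Emil, Frank, and Priya (k = 3).
Possible neighbor pairs: C(3,2) = 3. Edges among them: Emil–Frank, Frank–Priya → e = 2.
Clustering(Hiro) = 2/3.

2/3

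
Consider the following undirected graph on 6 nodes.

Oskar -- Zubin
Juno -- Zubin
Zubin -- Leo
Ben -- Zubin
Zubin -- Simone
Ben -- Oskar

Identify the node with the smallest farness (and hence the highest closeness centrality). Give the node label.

Zubin

Farness (sum of distances to all others) for each node — Ben:8, Juno:9, Leo:9, Oskar:8, Simone:9, Zubin:5.
The smallest farness is 5, for Zubin, so Zubin has the highest closeness.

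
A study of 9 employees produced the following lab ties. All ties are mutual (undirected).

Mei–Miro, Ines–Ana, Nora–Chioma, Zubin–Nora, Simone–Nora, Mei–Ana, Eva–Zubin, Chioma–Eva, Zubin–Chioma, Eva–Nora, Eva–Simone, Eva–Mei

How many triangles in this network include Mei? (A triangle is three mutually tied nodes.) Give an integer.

0

Mei's neighbors are Ana, Eva, and Miro, but none of them are tied to each other, so no triangle contains Mei.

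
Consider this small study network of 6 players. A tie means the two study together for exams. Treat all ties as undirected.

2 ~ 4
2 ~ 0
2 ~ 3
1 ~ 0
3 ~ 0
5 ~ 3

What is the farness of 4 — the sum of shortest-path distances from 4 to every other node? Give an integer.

11

Distances from 4: 0:2, 1:3, 2:1, 3:2, 5:3.
Sum = 2 + 3 + 1 + 2 + 3 = 11.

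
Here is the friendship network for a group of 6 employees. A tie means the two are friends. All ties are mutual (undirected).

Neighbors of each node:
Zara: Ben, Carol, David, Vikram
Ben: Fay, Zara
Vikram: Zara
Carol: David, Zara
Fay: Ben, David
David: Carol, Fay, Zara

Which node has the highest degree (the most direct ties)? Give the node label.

Zara

Degrees — Ben:2, Carol:2, David:3, Fay:2, Vikram:1, Zara:4.
The maximum is 4, attained only by Zara.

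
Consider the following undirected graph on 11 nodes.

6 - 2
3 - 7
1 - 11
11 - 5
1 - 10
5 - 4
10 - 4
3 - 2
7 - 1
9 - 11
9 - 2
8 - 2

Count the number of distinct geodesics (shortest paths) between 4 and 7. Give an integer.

The shortest distance is 3, and the only length-3 path is 4–10–1–7. So there is exactly 1 shortest path.

1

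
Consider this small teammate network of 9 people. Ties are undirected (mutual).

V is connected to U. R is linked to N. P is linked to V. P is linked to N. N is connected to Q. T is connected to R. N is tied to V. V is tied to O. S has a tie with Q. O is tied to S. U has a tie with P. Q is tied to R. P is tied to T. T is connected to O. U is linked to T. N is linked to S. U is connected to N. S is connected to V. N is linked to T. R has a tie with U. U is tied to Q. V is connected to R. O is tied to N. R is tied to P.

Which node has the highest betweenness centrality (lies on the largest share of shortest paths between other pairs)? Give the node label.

N

Unnormalized betweenness of each node: N:257/60, O:7/10, P:1/5, Q:2/3, R:67/60, S:3/4, T:1, U:67/60, V:13/6.
N has the largest value, 257/60, making it the main broker — the node through which the most shortest paths run.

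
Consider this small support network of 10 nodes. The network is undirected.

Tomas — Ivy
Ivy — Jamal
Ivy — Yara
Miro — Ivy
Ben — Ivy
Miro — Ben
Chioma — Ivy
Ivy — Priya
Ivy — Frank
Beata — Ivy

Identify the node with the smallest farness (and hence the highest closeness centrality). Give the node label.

Farness (sum of distances to all others) for each node — Beata:17, Ben:16, Chioma:17, Frank:17, Ivy:9, Jamal:17, Miro:16, Priya:17, Tomas:17, Yara:17.
The smallest farness is 9, for Ivy, so Ivy has the highest closeness.

Ivy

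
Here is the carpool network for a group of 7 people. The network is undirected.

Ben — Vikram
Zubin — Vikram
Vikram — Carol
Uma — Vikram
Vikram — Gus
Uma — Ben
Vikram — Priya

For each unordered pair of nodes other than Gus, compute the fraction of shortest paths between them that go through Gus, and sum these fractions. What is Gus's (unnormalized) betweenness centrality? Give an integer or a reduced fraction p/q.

No shortest path between any pair of other nodes passes through Gus.
Summing the contributions gives betweenness(Gus) = 0.

0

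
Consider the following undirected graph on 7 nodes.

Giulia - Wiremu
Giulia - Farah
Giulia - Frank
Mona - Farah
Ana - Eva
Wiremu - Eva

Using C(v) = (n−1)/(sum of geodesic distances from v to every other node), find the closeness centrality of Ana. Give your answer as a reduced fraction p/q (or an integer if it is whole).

6/19

Distances from Ana: Eva:1, Farah:4, Frank:4, Giulia:3, Mona:5, Wiremu:2. Sum = 19.
n = 7, so closeness = 6/19.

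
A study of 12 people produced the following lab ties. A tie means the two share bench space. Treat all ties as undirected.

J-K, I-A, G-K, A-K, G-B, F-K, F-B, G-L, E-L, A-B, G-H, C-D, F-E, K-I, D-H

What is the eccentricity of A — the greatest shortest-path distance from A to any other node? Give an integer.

5

Distances from A: B:1, C:5, D:4, E:3, F:2, G:2, H:3, I:1, J:2, K:1, L:3.
The largest is 5 (to C), so the eccentricity of A is 5.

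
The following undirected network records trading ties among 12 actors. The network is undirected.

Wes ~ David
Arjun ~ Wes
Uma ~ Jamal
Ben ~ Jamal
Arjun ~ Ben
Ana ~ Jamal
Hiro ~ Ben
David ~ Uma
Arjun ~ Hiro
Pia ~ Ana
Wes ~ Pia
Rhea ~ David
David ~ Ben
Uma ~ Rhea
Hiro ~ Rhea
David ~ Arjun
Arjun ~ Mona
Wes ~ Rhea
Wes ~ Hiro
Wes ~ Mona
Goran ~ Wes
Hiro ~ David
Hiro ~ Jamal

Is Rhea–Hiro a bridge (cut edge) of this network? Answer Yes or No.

Even without that edge, Rhea still reaches Hiro via Rhea – Wes – Hiro, so the network stays connected. Not a bridge.

No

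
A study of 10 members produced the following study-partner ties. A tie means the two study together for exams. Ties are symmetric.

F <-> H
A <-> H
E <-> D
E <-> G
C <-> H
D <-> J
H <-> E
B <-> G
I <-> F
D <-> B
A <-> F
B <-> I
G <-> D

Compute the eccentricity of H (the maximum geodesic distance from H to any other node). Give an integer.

Distances from H: A:1, B:3, C:1, D:2, E:1, F:1, G:2, I:2, J:3.
The largest is 3 (to B and J), so the eccentricity of H is 3.

3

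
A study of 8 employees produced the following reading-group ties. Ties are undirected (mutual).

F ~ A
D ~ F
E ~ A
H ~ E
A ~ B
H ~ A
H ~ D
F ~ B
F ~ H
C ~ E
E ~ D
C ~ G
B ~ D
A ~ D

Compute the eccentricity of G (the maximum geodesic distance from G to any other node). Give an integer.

4

Distances from G: A:3, B:4, C:1, D:3, E:2, F:4, H:3.
The largest is 4 (to F and B), so the eccentricity of G is 4.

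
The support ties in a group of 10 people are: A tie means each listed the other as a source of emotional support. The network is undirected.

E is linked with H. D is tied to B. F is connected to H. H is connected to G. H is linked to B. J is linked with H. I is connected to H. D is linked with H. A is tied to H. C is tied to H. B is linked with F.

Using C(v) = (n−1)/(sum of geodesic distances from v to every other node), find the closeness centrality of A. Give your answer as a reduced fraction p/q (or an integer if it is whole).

9/17

Distances from A: B:2, C:2, D:2, E:2, F:2, G:2, H:1, I:2, J:2. Sum = 17.
n = 10, so closeness = 9/17.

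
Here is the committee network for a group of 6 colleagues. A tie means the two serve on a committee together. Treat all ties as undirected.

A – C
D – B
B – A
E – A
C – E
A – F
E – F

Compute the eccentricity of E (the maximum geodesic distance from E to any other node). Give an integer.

Distances from E: A:1, B:2, C:1, D:3, F:1.
The largest is 3 (to D), so the eccentricity of E is 3.

3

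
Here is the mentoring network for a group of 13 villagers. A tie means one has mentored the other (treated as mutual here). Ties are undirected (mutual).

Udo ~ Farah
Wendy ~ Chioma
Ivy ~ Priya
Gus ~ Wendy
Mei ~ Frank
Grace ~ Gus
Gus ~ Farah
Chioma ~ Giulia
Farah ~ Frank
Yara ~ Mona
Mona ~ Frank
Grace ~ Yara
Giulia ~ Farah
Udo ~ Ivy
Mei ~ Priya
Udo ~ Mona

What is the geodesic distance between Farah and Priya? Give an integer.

3

One shortest route is Farah – Frank – Mei – Priya, which uses 3 edges, and at distance 2 from Farah we only reach {Chioma, Grace, Ivy, Mei, Mona, Wendy}, which does not include Priya. So d(Farah,Priya) = 3.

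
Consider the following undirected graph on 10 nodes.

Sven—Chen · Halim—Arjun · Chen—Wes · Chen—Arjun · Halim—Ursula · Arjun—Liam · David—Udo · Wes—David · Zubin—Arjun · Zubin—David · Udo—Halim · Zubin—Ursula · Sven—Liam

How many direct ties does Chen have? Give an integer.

Chen is directly tied to Arjun, Sven, and Wes. That is 3 neighbors, so the degree of Chen is 3.

3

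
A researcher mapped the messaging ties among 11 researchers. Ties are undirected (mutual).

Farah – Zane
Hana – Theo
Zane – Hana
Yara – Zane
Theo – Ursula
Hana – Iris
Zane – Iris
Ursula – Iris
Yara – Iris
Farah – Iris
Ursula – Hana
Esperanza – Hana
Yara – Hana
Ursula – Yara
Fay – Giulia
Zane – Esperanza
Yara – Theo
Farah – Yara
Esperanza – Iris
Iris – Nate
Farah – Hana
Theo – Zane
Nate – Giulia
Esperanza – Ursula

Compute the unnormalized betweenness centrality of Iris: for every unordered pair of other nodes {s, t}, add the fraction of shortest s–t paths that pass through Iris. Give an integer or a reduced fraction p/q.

1327/60

Pairs whose geodesics pass through Iris — Giulia–Farah: 1; Giulia–Ursula: 1; Giulia–Zane: 1; Giulia–Yara: 1; Giulia–Theo: 4/4; Giulia–Esperanza: 1; Giulia–Hana: 1; Nate–Farah: 1; Nate–Ursula: 1; Nate–Zane: 1; Nate–Yara: 1; Nate–Theo: 4/4; Nate–Esperanza: 1; Nate–Hana: 1 … (+11 more pairs).
All other pairs contribute 0.
Summing the contributions gives betweenness(Iris) = 1327/60.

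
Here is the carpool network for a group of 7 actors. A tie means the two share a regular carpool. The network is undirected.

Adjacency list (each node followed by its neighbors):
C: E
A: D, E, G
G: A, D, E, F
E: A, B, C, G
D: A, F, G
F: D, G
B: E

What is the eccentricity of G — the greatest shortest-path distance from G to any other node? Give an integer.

2

Distances from G: A:1, B:2, C:2, D:1, E:1, F:1.
The largest is 2 (to C and B), so the eccentricity of G is 2.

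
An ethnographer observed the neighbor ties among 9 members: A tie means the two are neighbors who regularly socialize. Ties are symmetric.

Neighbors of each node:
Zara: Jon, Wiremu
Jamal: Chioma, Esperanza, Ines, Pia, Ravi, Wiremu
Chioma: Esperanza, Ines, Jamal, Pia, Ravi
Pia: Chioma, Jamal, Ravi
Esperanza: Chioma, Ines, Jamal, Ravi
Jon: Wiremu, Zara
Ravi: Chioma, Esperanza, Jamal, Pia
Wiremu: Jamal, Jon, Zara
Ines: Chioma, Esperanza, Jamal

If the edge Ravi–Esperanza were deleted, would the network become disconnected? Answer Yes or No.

Even without that edge, Ravi still reaches Esperanza via Ravi – Jamal – Esperanza, so the network stays connected. Not a bridge.

No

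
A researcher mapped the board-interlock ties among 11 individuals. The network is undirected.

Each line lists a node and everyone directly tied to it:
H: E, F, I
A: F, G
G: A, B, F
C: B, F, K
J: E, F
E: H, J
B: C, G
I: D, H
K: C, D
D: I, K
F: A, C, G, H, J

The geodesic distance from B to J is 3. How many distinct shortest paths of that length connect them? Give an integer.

The shortest distance is 3. The length-3 paths are: B–G–F–J; B–C–F–J.
That gives 2 distinct shortest paths.

2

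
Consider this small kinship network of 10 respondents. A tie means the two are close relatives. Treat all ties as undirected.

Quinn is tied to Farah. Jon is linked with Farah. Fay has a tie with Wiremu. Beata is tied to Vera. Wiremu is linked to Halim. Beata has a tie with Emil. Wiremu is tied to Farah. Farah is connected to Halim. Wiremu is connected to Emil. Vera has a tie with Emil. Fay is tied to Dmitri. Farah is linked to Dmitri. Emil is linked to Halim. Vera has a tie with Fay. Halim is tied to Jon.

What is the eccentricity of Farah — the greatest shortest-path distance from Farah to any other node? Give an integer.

3

Distances from Farah: Beata:3, Dmitri:1, Emil:2, Fay:2, Halim:1, Jon:1, Quinn:1, Vera:3, Wiremu:1.
The largest is 3 (to Vera and Beata), so the eccentricity of Farah is 3.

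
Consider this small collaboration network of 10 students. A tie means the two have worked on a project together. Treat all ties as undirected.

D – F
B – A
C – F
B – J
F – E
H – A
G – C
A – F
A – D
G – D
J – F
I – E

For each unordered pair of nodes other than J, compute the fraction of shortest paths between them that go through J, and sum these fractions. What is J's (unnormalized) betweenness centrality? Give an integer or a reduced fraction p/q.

2

Pairs whose geodesics pass through J — B–F: 1/2; B–I: 1/2; B–E: 1/2; B–C: 1/2.
All other pairs contribute 0.
Summing the contributions gives betweenness(J) = 2.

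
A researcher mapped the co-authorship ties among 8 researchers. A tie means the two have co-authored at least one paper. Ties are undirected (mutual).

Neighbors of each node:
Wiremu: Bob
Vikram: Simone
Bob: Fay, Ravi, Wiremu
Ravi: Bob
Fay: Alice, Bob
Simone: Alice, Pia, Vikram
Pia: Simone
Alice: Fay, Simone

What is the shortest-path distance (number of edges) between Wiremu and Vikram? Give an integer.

5

One shortest route is Wiremu – Bob – Fay – Alice – Simone – Vikram, which uses 5 edges, and at distance 4 from Wiremu we only reach {Simone}, which does not include Vikram. So d(Wiremu,Vikram) = 5.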